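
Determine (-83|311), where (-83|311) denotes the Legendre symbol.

(-83|311)
  = -(83|311)    [311 ≡ 3 mod 4 ⇒ (-1|311) = -1]
  = (311|83)    [QR: both ≡ 3 mod 4, sign flips]
  = (62|83)    [311 ≡ 62 mod 83]
  = -(31|83)    [83 ≡ 3 mod 8 ⇒ (2|83) = -1]
  = (83|31)    [QR: both ≡ 3 mod 4, sign flips]
  = (21|31)    [83 ≡ 21 mod 31]
  = (31|21)    [QR: 21 ≡ 1 mod 4, sign kept]
  = (10|21)    [31 ≡ 10 mod 21]
  = -(5|21)    [21 ≡ 5 mod 8 ⇒ (2|21) = -1]
  = -(21|5)    [QR: 5 ≡ 1 mod 4, sign kept]
  = -(1|5)    [21 ≡ 1 mod 5]
  = -1    [(1|5) = 1]

-1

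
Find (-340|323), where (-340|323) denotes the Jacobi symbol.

0

(-340|323)
  = -(340|323)    [323 ≡ 3 mod 4 ⇒ (-1|323) = -1]
  = -(17|323)    [340 ≡ 17 mod 323]
  = -(323|17)    [QR: 17 ≡ 1 mod 4, sign kept]
  = -(0|17)    [323 ≡ 0 mod 17]
  = 0    [numerator 0, gcd > 1]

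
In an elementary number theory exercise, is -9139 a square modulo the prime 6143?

Pull out -1: (-9139/6143) = (-1/6143)·(9139/6143). Since 6143 ≡ 3 (mod 4), (-1/6143) = -1. Now have -(9139/6143).
Reduce the numerator: 9139 ≡ 2996 (mod 6143), so (9139/6143) = (2996/6143).
Factor out 2: 2996 = 2^2·749. Since 6143 ≡ 7 (mod 8), (2/6143) = +1, and (2/6143)^2 = +1. Now have -(749/6143).
749 ≡ 1 (mod 4), so quadratic reciprocity gives (749/6143) = (6143/749). Reduce: 6143 ≡ 151 (mod 749). Now have -(151/749).
749 ≡ 1 (mod 4), so quadratic reciprocity gives (151/749) = (749/151). Reduce: 749 ≡ 145 (mod 151). Now have -(145/151).
145 ≡ 1 (mod 4), so quadratic reciprocity gives (145/151) = (151/145). Reduce: 151 ≡ 6 (mod 145). Now have -(6/145).
Factor out 2: 6 = 2·3. Since 145 ≡ 1 (mod 8), (2/145) = +1. Now have -(3/145).
145 ≡ 1 (mod 4), so quadratic reciprocity gives (3/145) = (145/3). Reduce: 145 ≡ 1 (mod 3). Now have -(1/3).
(1/3) = 1. Collecting the sign factors: -1.
(-9139/6143) = -1, and 6143 is prime, so -9139 is not a quadratic residue mod 6143.

no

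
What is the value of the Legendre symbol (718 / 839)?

(718 / 839)
  = (359 / 839)    [839 ≡ 7 mod 8 ⇒ (2 / 839) = +1]
  = -(839 / 359)    [QR: both ≡ 3 mod 4, sign flips]
  = -(121 / 359)    [839 ≡ 121 mod 359]
  = -(359 / 121)    [QR: 121 ≡ 1 mod 4, sign kept]
  = -(117 / 121)    [359 ≡ 117 mod 121]
  = -(121 / 117)    [QR: 117 ≡ 1 mod 4, sign kept]
  = -(4 / 117)    [121 ≡ 4 mod 117]
  = -(1 / 117)    [117 ≡ 5 mod 8 ⇒ (2 / 117)^2 = +1]
  = -1    [(1 / 117) = 1]

-1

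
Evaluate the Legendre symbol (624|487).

1

Reduce the numerator: 624 ≡ 137 (mod 487), so (624|487) = (137|487).
137 ≡ 1 (mod 4), so quadratic reciprocity gives (137|487) = (487|137). Reduce: 487 ≡ 76 (mod 137). Now have (76|137).
Factor out 2: 76 = 2^2·19. Since 137 ≡ 1 (mod 8), (2|137) = +1, and (2|137)^2 = +1. Now have (19|137).
137 ≡ 1 (mod 4), so quadratic reciprocity gives (19|137) = (137|19). Reduce: 137 ≡ 4 (mod 19). Now have (4|19).
Factor out 2: 4 = 2^2. Since 19 ≡ 3 (mod 8), (2|19) = -1, and (2|19)^2 = +1. Now have (1|19).
(1|19) = 1. Collecting the sign factors: 1.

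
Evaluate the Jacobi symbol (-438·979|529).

1

By multiplicativity, (-438·979|529) = (-438|529)·(979|529).
First factor (-438|529):
(-438|529)
  = (438|529)    [529 ≡ 1 mod 4 ⇒ (-1|529) = +1]
  = (219|529)    [529 ≡ 1 mod 8 ⇒ (2|529) = +1]
  = (529|219)    [QR: 529 ≡ 1 mod 4, sign kept]
  = (91|219)    [529 ≡ 91 mod 219]
  = -(219|91)    [QR: both ≡ 3 mod 4, sign flips]
  = -(37|91)    [219 ≡ 37 mod 91]
  = -(91|37)    [QR: 37 ≡ 1 mod 4, sign kept]
  = -(17|37)    [91 ≡ 17 mod 37]
  = -(37|17)    [QR: 17 ≡ 1 mod 4, sign kept]
  = -(3|17)    [37 ≡ 3 mod 17]
  = -(17|3)    [QR: 17 ≡ 1 mod 4, sign kept]
  = -(2|3)    [17 ≡ 2 mod 3]
  = (1|3)    [3 ≡ 3 mod 8 ⇒ (2|3) = -1]
  = 1    [(1|3) = 1]
Second factor (979|529):
(979|529)
  = (450|529)    [979 ≡ 450 mod 529]
  = (225|529)    [529 ≡ 1 mod 8 ⇒ (2|529) = +1]
  = (529|225)    [QR: 225 ≡ 1 mod 4, sign kept]
  = (79|225)    [529 ≡ 79 mod 225]
  = (225|79)    [QR: 225 ≡ 1 mod 4, sign kept]
  = (67|79)    [225 ≡ 67 mod 79]
  = -(79|67)    [QR: both ≡ 3 mod 4, sign flips]
  = -(12|67)    [79 ≡ 12 mod 67]
  = -(3|67)    [67 ≡ 3 mod 8 ⇒ (2|67)^2 = +1]
  = (67|3)    [QR: both ≡ 3 mod 4, sign flips]
  = (1|3)    [67 ≡ 1 mod 3]
  = 1    [(1|3) = 1]
Product: (1)·(1) = 1.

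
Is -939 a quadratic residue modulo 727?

no

(-939|727)
  = (515|727)    [-939 ≡ 515 mod 727]
  = -(727|515)    [QR: both ≡ 3 mod 4, sign flips]
  = -(212|515)    [727 ≡ 212 mod 515]
  = -(53|515)    [515 ≡ 3 mod 8 ⇒ (2|515)^2 = +1]
  = -(515|53)    [QR: 53 ≡ 1 mod 4, sign kept]
  = -(38|53)    [515 ≡ 38 mod 53]
  = (19|53)    [53 ≡ 5 mod 8 ⇒ (2|53) = -1]
  = (53|19)    [QR: 53 ≡ 1 mod 4, sign kept]
  = (15|19)    [53 ≡ 15 mod 19]
  = -(19|15)    [QR: both ≡ 3 mod 4, sign flips]
  = -(4|15)    [19 ≡ 4 mod 15]
  = -(1|15)    [15 ≡ 7 mod 8 ⇒ (2|15)^2 = +1]
  = -1    [(1|15) = 1]
The Legendre symbol is -1, so x^2 ≡ -939 (mod 727) has no solution.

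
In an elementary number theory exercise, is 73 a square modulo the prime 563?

73 ≡ 1 (mod 4), so quadratic reciprocity gives (73/563) = (563/73). Reduce: 563 ≡ 52 (mod 73). Now have (52/73).
Factor out 2: 52 = 2^2·13. Since 73 ≡ 1 (mod 8), (2/73) = +1, and (2/73)^2 = +1. Now have (13/73).
13 ≡ 1 (mod 4), so quadratic reciprocity gives (13/73) = (73/13). Reduce: 73 ≡ 8 (mod 13). Now have (8/13).
Factor out 2: 8 = 2^3. Since 13 ≡ 5 (mod 8), (2/13) = -1, and (2/13)^3 = -1. Now have -(1/13).
(1/13) = 1. Collecting the sign factors: -1.
(73/563) = -1, and 563 is prime, so 73 is not a quadratic residue mod 563.

no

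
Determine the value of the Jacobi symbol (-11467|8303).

(-11467|8303)
  = (5139|8303)    [-11467 ≡ 5139 mod 8303]
  = -(8303|5139)    [QR: both ≡ 3 mod 4, sign flips]
  = -(3164|5139)    [8303 ≡ 3164 mod 5139]
  = -(791|5139)    [5139 ≡ 3 mod 8 ⇒ (2|5139)^2 = +1]
  = (5139|791)    [QR: both ≡ 3 mod 4, sign flips]
  = (393|791)    [5139 ≡ 393 mod 791]
  = (791|393)    [QR: 393 ≡ 1 mod 4, sign kept]
  = (5|393)    [791 ≡ 5 mod 393]
  = (393|5)    [QR: 5 ≡ 1 mod 4, sign kept]
  = (3|5)    [393 ≡ 3 mod 5]
  = (5|3)    [QR: 5 ≡ 1 mod 4, sign kept]
  = (2|3)    [5 ≡ 2 mod 3]
  = -(1|3)    [3 ≡ 3 mod 8 ⇒ (2|3) = -1]
  = -1    [(1|3) = 1]

-1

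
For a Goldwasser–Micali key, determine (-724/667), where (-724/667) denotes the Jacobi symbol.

1

(-724/667)
  = (610/667)    [-724 ≡ 610 mod 667]
  = -(305/667)    [667 ≡ 3 mod 8 ⇒ (2/667) = -1]
  = -(667/305)    [QR: 305 ≡ 1 mod 4, sign kept]
  = -(57/305)    [667 ≡ 57 mod 305]
  = -(305/57)    [QR: 57 ≡ 1 mod 4, sign kept]
  = -(20/57)    [305 ≡ 20 mod 57]
  = -(5/57)    [57 ≡ 1 mod 8 ⇒ (2/57)^2 = +1]
  = -(57/5)    [QR: 5 ≡ 1 mod 4, sign kept]
  = -(2/5)    [57 ≡ 2 mod 5]
  = (1/5)    [5 ≡ 5 mod 8 ⇒ (2/5) = -1]
  = 1    [(1/5) = 1]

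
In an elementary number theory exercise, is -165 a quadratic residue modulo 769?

no

Reduce the numerator: -165 ≡ 604 (mod 769), so (-165/769) = (604/769).
Factor out 2: 604 = 2^2·151. Since 769 ≡ 1 (mod 8), (2/769) = +1, and (2/769)^2 = +1. Now have (151/769).
769 ≡ 1 (mod 4), so quadratic reciprocity gives (151/769) = (769/151). Reduce: 769 ≡ 14 (mod 151). Now have (14/151).
Factor out 2: 14 = 2·7. Since 151 ≡ 7 (mod 8), (2/151) = +1. Now have (7/151).
Both 7 ≡ 3 and 151 ≡ 3 (mod 4), so reciprocity gives (7/151) = -(151/7). Reduce: 151 ≡ 4 (mod 7). Now have -(4/7).
Factor out 2: 4 = 2^2. Since 7 ≡ 7 (mod 8), (2/7) = +1, and (2/7)^2 = +1. Now have -(1/7).
(1/7) = 1. Collecting the sign factors: -1.
The Legendre symbol is -1, so x^2 ≡ -165 (mod 769) has no solution.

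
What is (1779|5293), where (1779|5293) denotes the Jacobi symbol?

-1

5293 ≡ 1 (mod 4), so quadratic reciprocity gives (1779|5293) = (5293|1779). Reduce: 5293 ≡ 1735 (mod 1779). Now have (1735|1779).
Both 1735 ≡ 3 and 1779 ≡ 3 (mod 4), so reciprocity gives (1735|1779) = -(1779|1735). Reduce: 1779 ≡ 44 (mod 1735). Now have -(44|1735).
Factor out 2: 44 = 2^2·11. Since 1735 ≡ 7 (mod 8), (2|1735) = +1, and (2|1735)^2 = +1. Now have -(11|1735).
Both 11 ≡ 3 and 1735 ≡ 3 (mod 4), so reciprocity gives (11|1735) = -(1735|11). Reduce: 1735 ≡ 8 (mod 11). Now have (8|11).
Factor out 2: 8 = 2^3. Since 11 ≡ 3 (mod 8), (2|11) = -1, and (2|11)^3 = -1. Now have -(1|11).
(1|11) = 1. Collecting the sign factors: -1.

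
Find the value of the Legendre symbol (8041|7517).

Reduce the numerator: 8041 ≡ 524 (mod 7517), so (8041|7517) = (524|7517).
Factor out 2: 524 = 2^2·131. Since 7517 ≡ 5 (mod 8), (2|7517) = -1, and (2|7517)^2 = +1. Now have (131|7517).
7517 ≡ 1 (mod 4), so quadratic reciprocity gives (131|7517) = (7517|131). Reduce: 7517 ≡ 50 (mod 131). Now have (50|131).
Factor out 2: 50 = 2·25. Since 131 ≡ 3 (mod 8), (2|131) = -1. Now have -(25|131).
25 ≡ 1 (mod 4), so quadratic reciprocity gives (25|131) = (131|25). Reduce: 131 ≡ 6 (mod 25). Now have -(6|25).
Factor out 2: 6 = 2·3. Since 25 ≡ 1 (mod 8), (2|25) = +1. Now have -(3|25).
25 ≡ 1 (mod 4), so quadratic reciprocity gives (3|25) = (25|3). Reduce: 25 ≡ 1 (mod 3). Now have -(1|3).
(1|3) = 1. Collecting the sign factors: -1.

-1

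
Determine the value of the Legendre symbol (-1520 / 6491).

Reduce the numerator: -1520 ≡ 4971 (mod 6491), so (-1520 / 6491) = (4971 / 6491).
Both 4971 ≡ 3 and 6491 ≡ 3 (mod 4), so reciprocity gives (4971 / 6491) = -(6491 / 4971). Reduce: 6491 ≡ 1520 (mod 4971). Now have -(1520 / 4971).
Factor out 2: 1520 = 2^4·95. Since 4971 ≡ 3 (mod 8), (2 / 4971) = -1, and (2 / 4971)^4 = +1. Now have -(95 / 4971).
Both 95 ≡ 3 and 4971 ≡ 3 (mod 4), so reciprocity gives (95 / 4971) = -(4971 / 95). Reduce: 4971 ≡ 31 (mod 95). Now have (31 / 95).
Both 31 ≡ 3 and 95 ≡ 3 (mod 4), so reciprocity gives (31 / 95) = -(95 / 31). Reduce: 95 ≡ 2 (mod 31). Now have -(2 / 31).
Factor out 2: 2 = 2. Since 31 ≡ 7 (mod 8), (2 / 31) = +1. Now have -(1 / 31).
(1 / 31) = 1. Collecting the sign factors: -1.

-1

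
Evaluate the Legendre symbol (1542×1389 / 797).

By multiplicativity, (1542·1389 / 797) = (1542 / 797)·(1389 / 797).
First factor (1542 / 797):
(1542 / 797)
  = (745 / 797)    [1542 ≡ 745 mod 797]
  = (797 / 745)    [QR: 745 ≡ 1 mod 4, sign kept]
  = (52 / 745)    [797 ≡ 52 mod 745]
  = (13 / 745)    [745 ≡ 1 mod 8 ⇒ (2 / 745)^2 = +1]
  = (745 / 13)    [QR: 13 ≡ 1 mod 4, sign kept]
  = (4 / 13)    [745 ≡ 4 mod 13]
  = (1 / 13)    [13 ≡ 5 mod 8 ⇒ (2 / 13)^2 = +1]
  = 1    [(1 / 13) = 1]
Second factor (1389 / 797):
(1389 / 797)
  = (592 / 797)    [1389 ≡ 592 mod 797]
  = (37 / 797)    [797 ≡ 5 mod 8 ⇒ (2 / 797)^4 = +1]
  = (797 / 37)    [QR: 37 ≡ 1 mod 4, sign kept]
  = (20 / 37)    [797 ≡ 20 mod 37]
  = (5 / 37)    [37 ≡ 5 mod 8 ⇒ (2 / 37)^2 = +1]
  = (37 / 5)    [QR: 5 ≡ 1 mod 4, sign kept]
  = (2 / 5)    [37 ≡ 2 mod 5]
  = -(1 / 5)    [5 ≡ 5 mod 8 ⇒ (2 / 5) = -1]
  = -1    [(1 / 5) = 1]
Product: (1)·(-1) = -1.

-1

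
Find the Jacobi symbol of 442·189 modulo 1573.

0

By multiplicativity, (442·189 / 1573) = (442 / 1573)·(189 / 1573).
First factor (442 / 1573):
Factor out 2: 442 = 2·221. Since 1573 ≡ 5 (mod 8), (2 / 1573) = -1. Now have -(221 / 1573).
221 ≡ 1 (mod 4), so quadratic reciprocity gives (221 / 1573) = (1573 / 221). Reduce: 1573 ≡ 26 (mod 221). Now have -(26 / 221).
Factor out 2: 26 = 2·13. Since 221 ≡ 5 (mod 8), (2 / 221) = -1. Now have (13 / 221).
13 ≡ 1 (mod 4), so quadratic reciprocity gives (13 / 221) = (221 / 13). Reduce: 221 ≡ 0 (mod 13). Now have (0 / 13).
The numerator is now 0 with denominator 13 > 1: the symbol is 0.
Second factor (189 / 1573):
189 ≡ 1 (mod 4), so quadratic reciprocity gives (189 / 1573) = (1573 / 189). Reduce: 1573 ≡ 61 (mod 189). Now have (61 / 189).
61 ≡ 1 (mod 4), so quadratic reciprocity gives (61 / 189) = (189 / 61). Reduce: 189 ≡ 6 (mod 61). Now have (6 / 61).
Factor out 2: 6 = 2·3. Since 61 ≡ 5 (mod 8), (2 / 61) = -1. Now have -(3 / 61).
61 ≡ 1 (mod 4), so quadratic reciprocity gives (3 / 61) = (61 / 3). Reduce: 61 ≡ 1 (mod 3). Now have -(1 / 3).
(1 / 3) = 1. Collecting the sign factors: -1.
Product: (0)·(-1) = 0.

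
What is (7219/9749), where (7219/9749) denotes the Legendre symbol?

(7219/9749)
  = (9749/7219)    [QR: 9749 ≡ 1 mod 4, sign kept]
  = (2530/7219)    [9749 ≡ 2530 mod 7219]
  = -(1265/7219)    [7219 ≡ 3 mod 8 ⇒ (2/7219) = -1]
  = -(7219/1265)    [QR: 1265 ≡ 1 mod 4, sign kept]
  = -(894/1265)    [7219 ≡ 894 mod 1265]
  = -(447/1265)    [1265 ≡ 1 mod 8 ⇒ (2/1265) = +1]
  = -(1265/447)    [QR: 1265 ≡ 1 mod 4, sign kept]
  = -(371/447)    [1265 ≡ 371 mod 447]
  = (447/371)    [QR: both ≡ 3 mod 4, sign flips]
  = (76/371)    [447 ≡ 76 mod 371]
  = (19/371)    [371 ≡ 3 mod 8 ⇒ (2/371)^2 = +1]
  = -(371/19)    [QR: both ≡ 3 mod 4, sign flips]
  = -(10/19)    [371 ≡ 10 mod 19]
  = (5/19)    [19 ≡ 3 mod 8 ⇒ (2/19) = -1]
  = (19/5)    [QR: 5 ≡ 1 mod 4, sign kept]
  = (4/5)    [19 ≡ 4 mod 5]
  = (1/5)    [5 ≡ 5 mod 8 ⇒ (2/5)^2 = +1]
  = 1    [(1/5) = 1]

1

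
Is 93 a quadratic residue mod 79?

(93|79)
  = (14|79)    [93 ≡ 14 mod 79]
  = (7|79)    [79 ≡ 7 mod 8 ⇒ (2|79) = +1]
  = -(79|7)    [QR: both ≡ 3 mod 4, sign flips]
  = -(2|7)    [79 ≡ 2 mod 7]
  = -(1|7)    [7 ≡ 7 mod 8 ⇒ (2|7) = +1]
  = -1    [(1|7) = 1]
(93|79) = -1, and 79 is prime, so 93 is not a quadratic residue mod 79.

no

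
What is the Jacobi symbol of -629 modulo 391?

(-629 / 391)
  = (153 / 391)    [-629 ≡ 153 mod 391]
  = (391 / 153)    [QR: 153 ≡ 1 mod 4, sign kept]
  = (85 / 153)    [391 ≡ 85 mod 153]
  = (153 / 85)    [QR: 85 ≡ 1 mod 4, sign kept]
  = (68 / 85)    [153 ≡ 68 mod 85]
  = (17 / 85)    [85 ≡ 5 mod 8 ⇒ (2 / 85)^2 = +1]
  = (85 / 17)    [QR: 17 ≡ 1 mod 4, sign kept]
  = (0 / 17)    [85 ≡ 0 mod 17]
  = 0    [numerator 0, gcd > 1]

0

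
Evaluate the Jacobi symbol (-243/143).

(-243/143)
  = -(243/143)    [143 ≡ 3 mod 4 ⇒ (-1/143) = -1]
  = -(100/143)    [243 ≡ 100 mod 143]
  = -(25/143)    [143 ≡ 7 mod 8 ⇒ (2/143)^2 = +1]
  = -(143/25)    [QR: 25 ≡ 1 mod 4, sign kept]
  = -(18/25)    [143 ≡ 18 mod 25]
  = -(9/25)    [25 ≡ 1 mod 8 ⇒ (2/25) = +1]
  = -(25/9)    [QR: 9 ≡ 1 mod 4, sign kept]
  = -(7/9)    [25 ≡ 7 mod 9]
  = -(9/7)    [QR: 9 ≡ 1 mod 4, sign kept]
  = -(2/7)    [9 ≡ 2 mod 7]
  = -(1/7)    [7 ≡ 7 mod 8 ⇒ (2/7) = +1]
  = -1    [(1/7) = 1]

-1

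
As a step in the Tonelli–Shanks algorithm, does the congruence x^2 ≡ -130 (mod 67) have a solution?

(-130/67)
  = -(130/67)    [67 ≡ 3 mod 4 ⇒ (-1/67) = -1]
  = -(63/67)    [130 ≡ 63 mod 67]
  = (67/63)    [QR: both ≡ 3 mod 4, sign flips]
  = (4/63)    [67 ≡ 4 mod 63]
  = (1/63)    [63 ≡ 7 mod 8 ⇒ (2/63)^2 = +1]
  = 1    [(1/63) = 1]
(-130/67) = 1, and 67 is prime, so -130 is a quadratic residue mod 67.

yes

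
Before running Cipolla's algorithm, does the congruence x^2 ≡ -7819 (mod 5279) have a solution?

Pull out -1: (-7819/5279) = (-1/5279)·(7819/5279). Since 5279 ≡ 3 (mod 4), (-1/5279) = -1. Now have -(7819/5279).
Reduce the numerator: 7819 ≡ 2540 (mod 5279), so (7819/5279) = (2540/5279).
Factor out 2: 2540 = 2^2·635. Since 5279 ≡ 7 (mod 8), (2/5279) = +1, and (2/5279)^2 = +1. Now have -(635/5279).
Both 635 ≡ 3 and 5279 ≡ 3 (mod 4), so reciprocity gives (635/5279) = -(5279/635). Reduce: 5279 ≡ 199 (mod 635). Now have (199/635).
Both 199 ≡ 3 and 635 ≡ 3 (mod 4), so reciprocity gives (199/635) = -(635/199). Reduce: 635 ≡ 38 (mod 199). Now have -(38/199).
Factor out 2: 38 = 2·19. Since 199 ≡ 7 (mod 8), (2/199) = +1. Now have -(19/199).
Both 19 ≡ 3 and 199 ≡ 3 (mod 4), so reciprocity gives (19/199) = -(199/19). Reduce: 199 ≡ 9 (mod 19). Now have (9/19).
9 ≡ 1 (mod 4), so quadratic reciprocity gives (9/19) = (19/9). Reduce: 19 ≡ 1 (mod 9). Now have (1/9).
(1/9) = 1. Collecting the sign factors: 1.
(-7819/5279) = 1, and 5279 is prime, so -7819 is a quadratic residue mod 5279.

yes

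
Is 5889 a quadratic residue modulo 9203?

yes

5889 ≡ 1 (mod 4), so quadratic reciprocity gives (5889/9203) = (9203/5889). Reduce: 9203 ≡ 3314 (mod 5889). Now have (3314/5889).
Factor out 2: 3314 = 2·1657. Since 5889 ≡ 1 (mod 8), (2/5889) = +1. Now have (1657/5889).
1657 ≡ 1 (mod 4), so quadratic reciprocity gives (1657/5889) = (5889/1657). Reduce: 5889 ≡ 918 (mod 1657). Now have (918/1657).
Factor out 2: 918 = 2·459. Since 1657 ≡ 1 (mod 8), (2/1657) = +1. Now have (459/1657).
1657 ≡ 1 (mod 4), so quadratic reciprocity gives (459/1657) = (1657/459). Reduce: 1657 ≡ 280 (mod 459). Now have (280/459).
Factor out 2: 280 = 2^3·35. Since 459 ≡ 3 (mod 8), (2/459) = -1, and (2/459)^3 = -1. Now have -(35/459).
Both 35 ≡ 3 and 459 ≡ 3 (mod 4), so reciprocity gives (35/459) = -(459/35). Reduce: 459 ≡ 4 (mod 35). Now have (4/35).
Factor out 2: 4 = 2^2. Since 35 ≡ 3 (mod 8), (2/35) = -1, and (2/35)^2 = +1. Now have (1/35).
(1/35) = 1. Collecting the sign factors: 1.
The Legendre symbol is 1, so x^2 ≡ 5889 (mod 9203) has solution.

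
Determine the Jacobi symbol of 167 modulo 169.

(167|169)
  = (169|167)    [QR: 169 ≡ 1 mod 4, sign kept]
  = (2|167)    [169 ≡ 2 mod 167]
  = (1|167)    [167 ≡ 7 mod 8 ⇒ (2|167) = +1]
  = 1    [(1|167) = 1]

1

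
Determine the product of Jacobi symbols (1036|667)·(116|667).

0

By multiplicativity, (1036·116|667) = (1036|667)·(116|667).
First factor (1036|667):
(1036|667)
  = (369|667)    [1036 ≡ 369 mod 667]
  = (667|369)    [QR: 369 ≡ 1 mod 4, sign kept]
  = (298|369)    [667 ≡ 298 mod 369]
  = (149|369)    [369 ≡ 1 mod 8 ⇒ (2|369) = +1]
  = (369|149)    [QR: 149 ≡ 1 mod 4, sign kept]
  = (71|149)    [369 ≡ 71 mod 149]
  = (149|71)    [QR: 149 ≡ 1 mod 4, sign kept]
  = (7|71)    [149 ≡ 7 mod 71]
  = -(71|7)    [QR: both ≡ 3 mod 4, sign flips]
  = -(1|7)    [71 ≡ 1 mod 7]
  = -1    [(1|7) = 1]
Second factor (116|667):
(116|667)
  = (29|667)    [667 ≡ 3 mod 8 ⇒ (2|667)^2 = +1]
  = (667|29)    [QR: 29 ≡ 1 mod 4, sign kept]
  = (0|29)    [667 ≡ 0 mod 29]
  = 0    [numerator 0, gcd > 1]
Product: (-1)·(0) = 0.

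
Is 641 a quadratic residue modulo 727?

641 ≡ 1 (mod 4), so quadratic reciprocity gives (641/727) = (727/641). Reduce: 727 ≡ 86 (mod 641). Now have (86/641).
Factor out 2: 86 = 2·43. Since 641 ≡ 1 (mod 8), (2/641) = +1. Now have (43/641).
641 ≡ 1 (mod 4), so quadratic reciprocity gives (43/641) = (641/43). Reduce: 641 ≡ 39 (mod 43). Now have (39/43).
Both 39 ≡ 3 and 43 ≡ 3 (mod 4), so reciprocity gives (39/43) = -(43/39). Reduce: 43 ≡ 4 (mod 39). Now have -(4/39).
Factor out 2: 4 = 2^2. Since 39 ≡ 7 (mod 8), (2/39) = +1, and (2/39)^2 = +1. Now have -(1/39).
(1/39) = 1. Collecting the sign factors: -1.
(641/727) = -1, and 727 is prime, so 641 is not a quadratic residue mod 727.

no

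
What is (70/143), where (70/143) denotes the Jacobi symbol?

-1

Factor out 2: 70 = 2·35. Since 143 ≡ 7 (mod 8), (2/143) = +1. Now have (35/143).
Both 35 ≡ 3 and 143 ≡ 3 (mod 4), so reciprocity gives (35/143) = -(143/35). Reduce: 143 ≡ 3 (mod 35). Now have -(3/35).
Both 3 ≡ 3 and 35 ≡ 3 (mod 4), so reciprocity gives (3/35) = -(35/3). Reduce: 35 ≡ 2 (mod 3). Now have (2/3).
Factor out 2: 2 = 2. Since 3 ≡ 3 (mod 8), (2/3) = -1. Now have -(1/3).
(1/3) = 1. Collecting the sign factors: -1.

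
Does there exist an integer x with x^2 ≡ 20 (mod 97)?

(20/97)
  = (5/97)    [97 ≡ 1 mod 8 ⇒ (2/97)^2 = +1]
  = (97/5)    [QR: 5 ≡ 1 mod 4, sign kept]
  = (2/5)    [97 ≡ 2 mod 5]
  = -(1/5)    [5 ≡ 5 mod 8 ⇒ (2/5) = -1]
  = -1    [(1/5) = 1]
The Legendre symbol is -1, so x^2 ≡ 20 (mod 97) has no solution.

no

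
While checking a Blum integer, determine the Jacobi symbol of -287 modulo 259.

(-287|259)
  = -(287|259)    [259 ≡ 3 mod 4 ⇒ (-1|259) = -1]
  = -(28|259)    [287 ≡ 28 mod 259]
  = -(7|259)    [259 ≡ 3 mod 8 ⇒ (2|259)^2 = +1]
  = (259|7)    [QR: both ≡ 3 mod 4, sign flips]
  = (0|7)    [259 ≡ 0 mod 7]
  = 0    [numerator 0, gcd > 1]

0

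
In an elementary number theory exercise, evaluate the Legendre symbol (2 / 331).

Factor out 2: 2 = 2. Since 331 ≡ 3 (mod 8), (2 / 331) = -1. Now have -(1 / 331).
(1 / 331) = 1. Collecting the sign factors: -1.

-1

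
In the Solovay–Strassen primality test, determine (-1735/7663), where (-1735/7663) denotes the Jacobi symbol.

(-1735/7663)
  = -(1735/7663)    [7663 ≡ 3 mod 4 ⇒ (-1/7663) = -1]
  = (7663/1735)    [QR: both ≡ 3 mod 4, sign flips]
  = (723/1735)    [7663 ≡ 723 mod 1735]
  = -(1735/723)    [QR: both ≡ 3 mod 4, sign flips]
  = -(289/723)    [1735 ≡ 289 mod 723]
  = -(723/289)    [QR: 289 ≡ 1 mod 4, sign kept]
  = -(145/289)    [723 ≡ 145 mod 289]
  = -(289/145)    [QR: 145 ≡ 1 mod 4, sign kept]
  = -(144/145)    [289 ≡ 144 mod 145]
  = -(9/145)    [145 ≡ 1 mod 8 ⇒ (2/145)^4 = +1]
  = -(145/9)    [QR: 9 ≡ 1 mod 4, sign kept]
  = -(1/9)    [145 ≡ 1 mod 9]
  = -1    [(1/9) = 1]

-1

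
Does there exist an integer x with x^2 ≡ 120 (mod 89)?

no

Reduce the numerator: 120 ≡ 31 (mod 89), so (120/89) = (31/89).
89 ≡ 1 (mod 4), so quadratic reciprocity gives (31/89) = (89/31). Reduce: 89 ≡ 27 (mod 31). Now have (27/31).
Both 27 ≡ 3 and 31 ≡ 3 (mod 4), so reciprocity gives (27/31) = -(31/27). Reduce: 31 ≡ 4 (mod 27). Now have -(4/27).
Factor out 2: 4 = 2^2. Since 27 ≡ 3 (mod 8), (2/27) = -1, and (2/27)^2 = +1. Now have -(1/27).
(1/27) = 1. Collecting the sign factors: -1.
The Legendre symbol is -1, so x^2 ≡ 120 (mod 89) has no solution.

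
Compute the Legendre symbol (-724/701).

-1

(-724/701)
  = (724/701)    [701 ≡ 1 mod 4 ⇒ (-1/701) = +1]
  = (23/701)    [724 ≡ 23 mod 701]
  = (701/23)    [QR: 701 ≡ 1 mod 4, sign kept]
  = (11/23)    [701 ≡ 11 mod 23]
  = -(23/11)    [QR: both ≡ 3 mod 4, sign flips]
  = -(1/11)    [23 ≡ 1 mod 11]
  = -1    [(1/11) = 1]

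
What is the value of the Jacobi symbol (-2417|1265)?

1

(-2417|1265)
  = (2417|1265)    [1265 ≡ 1 mod 4 ⇒ (-1|1265) = +1]
  = (1152|1265)    [2417 ≡ 1152 mod 1265]
  = (9|1265)    [1265 ≡ 1 mod 8 ⇒ (2|1265)^7 = +1]
  = (1265|9)    [QR: 9 ≡ 1 mod 4, sign kept]
  = (5|9)    [1265 ≡ 5 mod 9]
  = (9|5)    [QR: 5 ≡ 1 mod 4, sign kept]
  = (4|5)    [9 ≡ 4 mod 5]
  = (1|5)    [5 ≡ 5 mod 8 ⇒ (2|5)^2 = +1]
  = 1    [(1|5) = 1]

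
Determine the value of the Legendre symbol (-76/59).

-1

(-76/59)
  = (42/59)    [-76 ≡ 42 mod 59]
  = -(21/59)    [59 ≡ 3 mod 8 ⇒ (2/59) = -1]
  = -(59/21)    [QR: 21 ≡ 1 mod 4, sign kept]
  = -(17/21)    [59 ≡ 17 mod 21]
  = -(21/17)    [QR: 17 ≡ 1 mod 4, sign kept]
  = -(4/17)    [21 ≡ 4 mod 17]
  = -(1/17)    [17 ≡ 1 mod 8 ⇒ (2/17)^2 = +1]
  = -1    [(1/17) = 1]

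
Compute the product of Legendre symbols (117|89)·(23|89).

By multiplicativity, (117·23|89) = (117|89)·(23|89).
First factor (117|89):
Reduce the numerator: 117 ≡ 28 (mod 89), so (117|89) = (28|89).
Factor out 2: 28 = 2^2·7. Since 89 ≡ 1 (mod 8), (2|89) = +1, and (2|89)^2 = +1. Now have (7|89).
89 ≡ 1 (mod 4), so quadratic reciprocity gives (7|89) = (89|7). Reduce: 89 ≡ 5 (mod 7). Now have (5|7).
5 ≡ 1 (mod 4), so quadratic reciprocity gives (5|7) = (7|5). Reduce: 7 ≡ 2 (mod 5). Now have (2|5).
Factor out 2: 2 = 2. Since 5 ≡ 5 (mod 8), (2|5) = -1. Now have -(1|5).
(1|5) = 1. Collecting the sign factors: -1.
Second factor (23|89):
89 ≡ 1 (mod 4), so quadratic reciprocity gives (23|89) = (89|23). Reduce: 89 ≡ 20 (mod 23). Now have (20|23).
Factor out 2: 20 = 2^2·5. Since 23 ≡ 7 (mod 8), (2|23) = +1, and (2|23)^2 = +1. Now have (5|23).
5 ≡ 1 (mod 4), so quadratic reciprocity gives (5|23) = (23|5). Reduce: 23 ≡ 3 (mod 5). Now have (3|5).
5 ≡ 1 (mod 4), so quadratic reciprocity gives (3|5) = (5|3). Reduce: 5 ≡ 2 (mod 3). Now have (2|3).
Factor out 2: 2 = 2. Since 3 ≡ 3 (mod 8), (2|3) = -1. Now have -(1|3).
(1|3) = 1. Collecting the sign factors: -1.
Product: (-1)·(-1) = 1.

1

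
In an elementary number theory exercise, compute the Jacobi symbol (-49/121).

Pull out -1: (-49/121) = (-1/121)·(49/121). Since 121 ≡ 1 (mod 4), (-1/121) = +1. Now have (49/121).
49 ≡ 1 (mod 4), so quadratic reciprocity gives (49/121) = (121/49). Reduce: 121 ≡ 23 (mod 49). Now have (23/49).
49 ≡ 1 (mod 4), so quadratic reciprocity gives (23/49) = (49/23). Reduce: 49 ≡ 3 (mod 23). Now have (3/23).
Both 3 ≡ 3 and 23 ≡ 3 (mod 4), so reciprocity gives (3/23) = -(23/3). Reduce: 23 ≡ 2 (mod 3). Now have -(2/3).
Factor out 2: 2 = 2. Since 3 ≡ 3 (mod 8), (2/3) = -1. Now have (1/3).
(1/3) = 1. Collecting the sign factors: 1.

1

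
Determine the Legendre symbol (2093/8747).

(2093/8747)
  = (8747/2093)    [QR: 2093 ≡ 1 mod 4, sign kept]
  = (375/2093)    [8747 ≡ 375 mod 2093]
  = (2093/375)    [QR: 2093 ≡ 1 mod 4, sign kept]
  = (218/375)    [2093 ≡ 218 mod 375]
  = (109/375)    [375 ≡ 7 mod 8 ⇒ (2/375) = +1]
  = (375/109)    [QR: 109 ≡ 1 mod 4, sign kept]
  = (48/109)    [375 ≡ 48 mod 109]
  = (3/109)    [109 ≡ 5 mod 8 ⇒ (2/109)^4 = +1]
  = (109/3)    [QR: 109 ≡ 1 mod 4, sign kept]
  = (1/3)    [109 ≡ 1 mod 3]
  = 1    [(1/3) = 1]

1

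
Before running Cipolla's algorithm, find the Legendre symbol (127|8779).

(127|8779)
  = -(8779|127)    [QR: both ≡ 3 mod 4, sign flips]
  = -(16|127)    [8779 ≡ 16 mod 127]
  = -(1|127)    [127 ≡ 7 mod 8 ⇒ (2|127)^4 = +1]
  = -1    [(1|127) = 1]

-1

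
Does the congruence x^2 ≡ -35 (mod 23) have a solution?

(-35|23)
  = (11|23)    [-35 ≡ 11 mod 23]
  = -(23|11)    [QR: both ≡ 3 mod 4, sign flips]
  = -(1|11)    [23 ≡ 1 mod 11]
  = -1    [(1|11) = 1]
The Legendre symbol is -1, so x^2 ≡ -35 (mod 23) has no solution.

no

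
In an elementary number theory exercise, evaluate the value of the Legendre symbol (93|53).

1

Reduce the numerator: 93 ≡ 40 (mod 53), so (93|53) = (40|53).
Factor out 2: 40 = 2^3·5. Since 53 ≡ 5 (mod 8), (2|53) = -1, and (2|53)^3 = -1. Now have -(5|53).
5 ≡ 1 (mod 4), so quadratic reciprocity gives (5|53) = (53|5). Reduce: 53 ≡ 3 (mod 5). Now have -(3|5).
5 ≡ 1 (mod 4), so quadratic reciprocity gives (3|5) = (5|3). Reduce: 5 ≡ 2 (mod 3). Now have -(2|3).
Factor out 2: 2 = 2. Since 3 ≡ 3 (mod 8), (2|3) = -1. Now have (1|3).
(1|3) = 1. Collecting the sign factors: 1.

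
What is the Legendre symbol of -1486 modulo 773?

1

Reduce the numerator: -1486 ≡ 60 (mod 773), so (-1486|773) = (60|773).
Factor out 2: 60 = 2^2·15. Since 773 ≡ 5 (mod 8), (2|773) = -1, and (2|773)^2 = +1. Now have (15|773).
773 ≡ 1 (mod 4), so quadratic reciprocity gives (15|773) = (773|15). Reduce: 773 ≡ 8 (mod 15). Now have (8|15).
Factor out 2: 8 = 2^3. Since 15 ≡ 7 (mod 8), (2|15) = +1, and (2|15)^3 = +1. Now have (1|15).
(1|15) = 1. Collecting the sign factors: 1.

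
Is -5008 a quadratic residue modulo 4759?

no

(-5008|4759)
  = (4510|4759)    [-5008 ≡ 4510 mod 4759]
  = (2255|4759)    [4759 ≡ 7 mod 8 ⇒ (2|4759) = +1]
  = -(4759|2255)    [QR: both ≡ 3 mod 4, sign flips]
  = -(249|2255)    [4759 ≡ 249 mod 2255]
  = -(2255|249)    [QR: 249 ≡ 1 mod 4, sign kept]
  = -(14|249)    [2255 ≡ 14 mod 249]
  = -(7|249)    [249 ≡ 1 mod 8 ⇒ (2|249) = +1]
  = -(249|7)    [QR: 249 ≡ 1 mod 4, sign kept]
  = -(4|7)    [249 ≡ 4 mod 7]
  = -(1|7)    [7 ≡ 7 mod 8 ⇒ (2|7)^2 = +1]
  = -1    [(1|7) = 1]
(-5008|4759) = -1, and 4759 is prime, so -5008 is not a quadratic residue mod 4759.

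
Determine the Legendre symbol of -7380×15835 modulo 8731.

1

By multiplicativity, (-7380·15835/8731) = (-7380/8731)·(15835/8731).
First factor (-7380/8731):
(-7380/8731)
  = (1351/8731)    [-7380 ≡ 1351 mod 8731]
  = -(8731/1351)    [QR: both ≡ 3 mod 4, sign flips]
  = -(625/1351)    [8731 ≡ 625 mod 1351]
  = -(1351/625)    [QR: 625 ≡ 1 mod 4, sign kept]
  = -(101/625)    [1351 ≡ 101 mod 625]
  = -(625/101)    [QR: 101 ≡ 1 mod 4, sign kept]
  = -(19/101)    [625 ≡ 19 mod 101]
  = -(101/19)    [QR: 101 ≡ 1 mod 4, sign kept]
  = -(6/19)    [101 ≡ 6 mod 19]
  = (3/19)    [19 ≡ 3 mod 8 ⇒ (2/19) = -1]
  = -(19/3)    [QR: both ≡ 3 mod 4, sign flips]
  = -(1/3)    [19 ≡ 1 mod 3]
  = -1    [(1/3) = 1]
Second factor (15835/8731):
(15835/8731)
  = (7104/8731)    [15835 ≡ 7104 mod 8731]
  = (111/8731)    [8731 ≡ 3 mod 8 ⇒ (2/8731)^6 = +1]
  = -(8731/111)    [QR: both ≡ 3 mod 4, sign flips]
  = -(73/111)    [8731 ≡ 73 mod 111]
  = -(111/73)    [QR: 73 ≡ 1 mod 4, sign kept]
  = -(38/73)    [111 ≡ 38 mod 73]
  = -(19/73)    [73 ≡ 1 mod 8 ⇒ (2/73) = +1]
  = -(73/19)    [QR: 73 ≡ 1 mod 4, sign kept]
  = -(16/19)    [73 ≡ 16 mod 19]
  = -(1/19)    [19 ≡ 3 mod 8 ⇒ (2/19)^4 = +1]
  = -1    [(1/19) = 1]
Product: (-1)·(-1) = 1.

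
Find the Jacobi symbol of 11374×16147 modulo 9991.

1

By multiplicativity, (11374·16147/9991) = (11374/9991)·(16147/9991).
First factor (11374/9991):
Reduce the numerator: 11374 ≡ 1383 (mod 9991), so (11374/9991) = (1383/9991).
Both 1383 ≡ 3 and 9991 ≡ 3 (mod 4), so reciprocity gives (1383/9991) = -(9991/1383). Reduce: 9991 ≡ 310 (mod 1383). Now have -(310/1383).
Factor out 2: 310 = 2·155. Since 1383 ≡ 7 (mod 8), (2/1383) = +1. Now have -(155/1383).
Both 155 ≡ 3 and 1383 ≡ 3 (mod 4), so reciprocity gives (155/1383) = -(1383/155). Reduce: 1383 ≡ 143 (mod 155). Now have (143/155).
Both 143 ≡ 3 and 155 ≡ 3 (mod 4), so reciprocity gives (143/155) = -(155/143). Reduce: 155 ≡ 12 (mod 143). Now have -(12/143).
Factor out 2: 12 = 2^2·3. Since 143 ≡ 7 (mod 8), (2/143) = +1, and (2/143)^2 = +1. Now have -(3/143).
Both 3 ≡ 3 and 143 ≡ 3 (mod 4), so reciprocity gives (3/143) = -(143/3). Reduce: 143 ≡ 2 (mod 3). Now have (2/3).
Factor out 2: 2 = 2. Since 3 ≡ 3 (mod 8), (2/3) = -1. Now have -(1/3).
(1/3) = 1. Collecting the sign factors: -1.
Second factor (16147/9991):
Reduce the numerator: 16147 ≡ 6156 (mod 9991), so (16147/9991) = (6156/9991).
Factor out 2: 6156 = 2^2·1539. Since 9991 ≡ 7 (mod 8), (2/9991) = +1, and (2/9991)^2 = +1. Now have (1539/9991).
Both 1539 ≡ 3 and 9991 ≡ 3 (mod 4), so reciprocity gives (1539/9991) = -(9991/1539). Reduce: 9991 ≡ 757 (mod 1539). Now have -(757/1539).
757 ≡ 1 (mod 4), so quadratic reciprocity gives (757/1539) = (1539/757). Reduce: 1539 ≡ 25 (mod 757). Now have -(25/757).
25 ≡ 1 (mod 4), so quadratic reciprocity gives (25/757) = (757/25). Reduce: 757 ≡ 7 (mod 25). Now have -(7/25).
25 ≡ 1 (mod 4), so quadratic reciprocity gives (7/25) = (25/7). Reduce: 25 ≡ 4 (mod 7). Now have -(4/7).
Factor out 2: 4 = 2^2. Since 7 ≡ 7 (mod 8), (2/7) = +1, and (2/7)^2 = +1. Now have -(1/7).
(1/7) = 1. Collecting the sign factors: -1.
Product: (-1)·(-1) = 1.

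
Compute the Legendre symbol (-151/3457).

-1

Pull out -1: (-151/3457) = (-1/3457)·(151/3457). Since 3457 ≡ 1 (mod 4), (-1/3457) = +1. Now have (151/3457).
3457 ≡ 1 (mod 4), so quadratic reciprocity gives (151/3457) = (3457/151). Reduce: 3457 ≡ 135 (mod 151). Now have (135/151).
Both 135 ≡ 3 and 151 ≡ 3 (mod 4), so reciprocity gives (135/151) = -(151/135). Reduce: 151 ≡ 16 (mod 135). Now have -(16/135).
Factor out 2: 16 = 2^4. Since 135 ≡ 7 (mod 8), (2/135) = +1, and (2/135)^4 = +1. Now have -(1/135).
(1/135) = 1. Collecting the sign factors: -1.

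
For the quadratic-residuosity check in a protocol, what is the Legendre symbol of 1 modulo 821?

1

(1|821) = 1. Collecting the sign factors: 1.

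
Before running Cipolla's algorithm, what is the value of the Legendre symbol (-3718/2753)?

(-3718/2753)
  = (3718/2753)    [2753 ≡ 1 mod 4 ⇒ (-1/2753) = +1]
  = (965/2753)    [3718 ≡ 965 mod 2753]
  = (2753/965)    [QR: 965 ≡ 1 mod 4, sign kept]
  = (823/965)    [2753 ≡ 823 mod 965]
  = (965/823)    [QR: 965 ≡ 1 mod 4, sign kept]
  = (142/823)    [965 ≡ 142 mod 823]
  = (71/823)    [823 ≡ 7 mod 8 ⇒ (2/823) = +1]
  = -(823/71)    [QR: both ≡ 3 mod 4, sign flips]
  = -(42/71)    [823 ≡ 42 mod 71]
  = -(21/71)    [71 ≡ 7 mod 8 ⇒ (2/71) = +1]
  = -(71/21)    [QR: 21 ≡ 1 mod 4, sign kept]
  = -(8/21)    [71 ≡ 8 mod 21]
  = (1/21)    [21 ≡ 5 mod 8 ⇒ (2/21)^3 = -1]
  = 1    [(1/21) = 1]

1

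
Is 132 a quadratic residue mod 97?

yes

(132|97)
  = (35|97)    [132 ≡ 35 mod 97]
  = (97|35)    [QR: 97 ≡ 1 mod 4, sign kept]
  = (27|35)    [97 ≡ 27 mod 35]
  = -(35|27)    [QR: both ≡ 3 mod 4, sign flips]
  = -(8|27)    [35 ≡ 8 mod 27]
  = (1|27)    [27 ≡ 3 mod 8 ⇒ (2|27)^3 = -1]
  = 1    [(1|27) = 1]
(132|97) = 1, and 97 is prime, so 132 is a quadratic residue mod 97.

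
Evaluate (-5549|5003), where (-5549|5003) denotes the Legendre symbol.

-1

Pull out -1: (-5549|5003) = (-1|5003)·(5549|5003). Since 5003 ≡ 3 (mod 4), (-1|5003) = -1. Now have -(5549|5003).
Reduce the numerator: 5549 ≡ 546 (mod 5003), so (5549|5003) = (546|5003).
Factor out 2: 546 = 2·273. Since 5003 ≡ 3 (mod 8), (2|5003) = -1. Now have (273|5003).
273 ≡ 1 (mod 4), so quadratic reciprocity gives (273|5003) = (5003|273). Reduce: 5003 ≡ 89 (mod 273). Now have (89|273).
89 ≡ 1 (mod 4), so quadratic reciprocity gives (89|273) = (273|89). Reduce: 273 ≡ 6 (mod 89). Now have (6|89).
Factor out 2: 6 = 2·3. Since 89 ≡ 1 (mod 8), (2|89) = +1. Now have (3|89).
89 ≡ 1 (mod 4), so quadratic reciprocity gives (3|89) = (89|3). Reduce: 89 ≡ 2 (mod 3). Now have (2|3).
Factor out 2: 2 = 2. Since 3 ≡ 3 (mod 8), (2|3) = -1. Now have -(1|3).
(1|3) = 1. Collecting the sign factors: -1.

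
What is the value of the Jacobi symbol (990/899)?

-1

(990/899)
  = (91/899)    [990 ≡ 91 mod 899]
  = -(899/91)    [QR: both ≡ 3 mod 4, sign flips]
  = -(80/91)    [899 ≡ 80 mod 91]
  = -(5/91)    [91 ≡ 3 mod 8 ⇒ (2/91)^4 = +1]
  = -(91/5)    [QR: 5 ≡ 1 mod 4, sign kept]
  = -(1/5)    [91 ≡ 1 mod 5]
  = -1    [(1/5) = 1]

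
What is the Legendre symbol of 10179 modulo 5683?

1

(10179|5683)
  = (4496|5683)    [10179 ≡ 4496 mod 5683]
  = (281|5683)    [5683 ≡ 3 mod 8 ⇒ (2|5683)^4 = +1]
  = (5683|281)    [QR: 281 ≡ 1 mod 4, sign kept]
  = (63|281)    [5683 ≡ 63 mod 281]
  = (281|63)    [QR: 281 ≡ 1 mod 4, sign kept]
  = (29|63)    [281 ≡ 29 mod 63]
  = (63|29)    [QR: 29 ≡ 1 mod 4, sign kept]
  = (5|29)    [63 ≡ 5 mod 29]
  = (29|5)    [QR: 5 ≡ 1 mod 4, sign kept]
  = (4|5)    [29 ≡ 4 mod 5]
  = (1|5)    [5 ≡ 5 mod 8 ⇒ (2|5)^2 = +1]
  = 1    [(1|5) = 1]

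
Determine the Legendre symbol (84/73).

-1

Reduce the numerator: 84 ≡ 11 (mod 73), so (84/73) = (11/73).
73 ≡ 1 (mod 4), so quadratic reciprocity gives (11/73) = (73/11). Reduce: 73 ≡ 7 (mod 11). Now have (7/11).
Both 7 ≡ 3 and 11 ≡ 3 (mod 4), so reciprocity gives (7/11) = -(11/7). Reduce: 11 ≡ 4 (mod 7). Now have -(4/7).
Factor out 2: 4 = 2^2. Since 7 ≡ 7 (mod 8), (2/7) = +1, and (2/7)^2 = +1. Now have -(1/7).
(1/7) = 1. Collecting the sign factors: -1.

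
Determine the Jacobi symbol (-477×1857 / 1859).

-1

By multiplicativity, (-477·1857 / 1859) = (-477 / 1859)·(1857 / 1859).
First factor (-477 / 1859):
Reduce the numerator: -477 ≡ 1382 (mod 1859), so (-477 / 1859) = (1382 / 1859).
Factor out 2: 1382 = 2·691. Since 1859 ≡ 3 (mod 8), (2 / 1859) = -1. Now have -(691 / 1859).
Both 691 ≡ 3 and 1859 ≡ 3 (mod 4), so reciprocity gives (691 / 1859) = -(1859 / 691). Reduce: 1859 ≡ 477 (mod 691). Now have (477 / 691).
477 ≡ 1 (mod 4), so quadratic reciprocity gives (477 / 691) = (691 / 477). Reduce: 691 ≡ 214 (mod 477). Now have (214 / 477).
Factor out 2: 214 = 2·107. Since 477 ≡ 5 (mod 8), (2 / 477) = -1. Now have -(107 / 477).
477 ≡ 1 (mod 4), so quadratic reciprocity gives (107 / 477) = (477 / 107). Reduce: 477 ≡ 49 (mod 107). Now have -(49 / 107).
49 ≡ 1 (mod 4), so quadratic reciprocity gives (49 / 107) = (107 / 49). Reduce: 107 ≡ 9 (mod 49). Now have -(9 / 49).
9 ≡ 1 (mod 4), so quadratic reciprocity gives (9 / 49) = (49 / 9). Reduce: 49 ≡ 4 (mod 9). Now have -(4 / 9).
Factor out 2: 4 = 2^2. Since 9 ≡ 1 (mod 8), (2 / 9) = +1, and (2 / 9)^2 = +1. Now have -(1 / 9).
(1 / 9) = 1. Collecting the sign factors: -1.
Second factor (1857 / 1859):
1857 ≡ 1 (mod 4), so quadratic reciprocity gives (1857 / 1859) = (1859 / 1857). Reduce: 1859 ≡ 2 (mod 1857). Now have (2 / 1857).
Factor out 2: 2 = 2. Since 1857 ≡ 1 (mod 8), (2 / 1857) = +1. Now have (1 / 1857).
(1 / 1857) = 1. Collecting the sign factors: 1.
Product: (-1)·(1) = -1.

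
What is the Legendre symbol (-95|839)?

-1

Reduce the numerator: -95 ≡ 744 (mod 839), so (-95|839) = (744|839).
Factor out 2: 744 = 2^3·93. Since 839 ≡ 7 (mod 8), (2|839) = +1, and (2|839)^3 = +1. Now have (93|839).
93 ≡ 1 (mod 4), so quadratic reciprocity gives (93|839) = (839|93). Reduce: 839 ≡ 2 (mod 93). Now have (2|93).
Factor out 2: 2 = 2. Since 93 ≡ 5 (mod 8), (2|93) = -1. Now have -(1|93).
(1|93) = 1. Collecting the sign factors: -1.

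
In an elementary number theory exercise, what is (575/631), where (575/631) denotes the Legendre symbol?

Both 575 ≡ 3 and 631 ≡ 3 (mod 4), so reciprocity gives (575/631) = -(631/575). Reduce: 631 ≡ 56 (mod 575). Now have -(56/575).
Factor out 2: 56 = 2^3·7. Since 575 ≡ 7 (mod 8), (2/575) = +1, and (2/575)^3 = +1. Now have -(7/575).
Both 7 ≡ 3 and 575 ≡ 3 (mod 4), so reciprocity gives (7/575) = -(575/7). Reduce: 575 ≡ 1 (mod 7). Now have (1/7).
(1/7) = 1. Collecting the sign factors: 1.

1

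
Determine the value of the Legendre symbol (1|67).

(1|67) = 1. Collecting the sign factors: 1.

1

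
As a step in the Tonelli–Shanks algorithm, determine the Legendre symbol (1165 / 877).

(1165 / 877)
  = (288 / 877)    [1165 ≡ 288 mod 877]
  = -(9 / 877)    [877 ≡ 5 mod 8 ⇒ (2 / 877)^5 = -1]
  = -(877 / 9)    [QR: 9 ≡ 1 mod 4, sign kept]
  = -(4 / 9)    [877 ≡ 4 mod 9]
  = -(1 / 9)    [9 ≡ 1 mod 8 ⇒ (2 / 9)^2 = +1]
  = -1    [(1 / 9) = 1]

-1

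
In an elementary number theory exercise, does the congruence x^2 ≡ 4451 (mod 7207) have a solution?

yes

(4451|7207)
  = -(7207|4451)    [QR: both ≡ 3 mod 4, sign flips]
  = -(2756|4451)    [7207 ≡ 2756 mod 4451]
  = -(689|4451)    [4451 ≡ 3 mod 8 ⇒ (2|4451)^2 = +1]
  = -(4451|689)    [QR: 689 ≡ 1 mod 4, sign kept]
  = -(317|689)    [4451 ≡ 317 mod 689]
  = -(689|317)    [QR: 317 ≡ 1 mod 4, sign kept]
  = -(55|317)    [689 ≡ 55 mod 317]
  = -(317|55)    [QR: 317 ≡ 1 mod 4, sign kept]
  = -(42|55)    [317 ≡ 42 mod 55]
  = -(21|55)    [55 ≡ 7 mod 8 ⇒ (2|55) = +1]
  = -(55|21)    [QR: 21 ≡ 1 mod 4, sign kept]
  = -(13|21)    [55 ≡ 13 mod 21]
  = -(21|13)    [QR: 13 ≡ 1 mod 4, sign kept]
  = -(8|13)    [21 ≡ 8 mod 13]
  = (1|13)    [13 ≡ 5 mod 8 ⇒ (2|13)^3 = -1]
  = 1    [(1|13) = 1]
The Legendre symbol is 1, so x^2 ≡ 4451 (mod 7207) has solution.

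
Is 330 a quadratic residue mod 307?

no

(330|307)
  = (23|307)    [330 ≡ 23 mod 307]
  = -(307|23)    [QR: both ≡ 3 mod 4, sign flips]
  = -(8|23)    [307 ≡ 8 mod 23]
  = -(1|23)    [23 ≡ 7 mod 8 ⇒ (2|23)^3 = +1]
  = -1    [(1|23) = 1]
The Legendre symbol is -1, so x^2 ≡ 330 (mod 307) has no solution.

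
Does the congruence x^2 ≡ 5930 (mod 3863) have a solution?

Reduce the numerator: 5930 ≡ 2067 (mod 3863), so (5930/3863) = (2067/3863).
Both 2067 ≡ 3 and 3863 ≡ 3 (mod 4), so reciprocity gives (2067/3863) = -(3863/2067). Reduce: 3863 ≡ 1796 (mod 2067). Now have -(1796/2067).
Factor out 2: 1796 = 2^2·449. Since 2067 ≡ 3 (mod 8), (2/2067) = -1, and (2/2067)^2 = +1. Now have -(449/2067).
449 ≡ 1 (mod 4), so quadratic reciprocity gives (449/2067) = (2067/449). Reduce: 2067 ≡ 271 (mod 449). Now have -(271/449).
449 ≡ 1 (mod 4), so quadratic reciprocity gives (271/449) = (449/271). Reduce: 449 ≡ 178 (mod 271). Now have -(178/271).
Factor out 2: 178 = 2·89. Since 271 ≡ 7 (mod 8), (2/271) = +1. Now have -(89/271).
89 ≡ 1 (mod 4), so quadratic reciprocity gives (89/271) = (271/89). Reduce: 271 ≡ 4 (mod 89). Now have -(4/89).
Factor out 2: 4 = 2^2. Since 89 ≡ 1 (mod 8), (2/89) = +1, and (2/89)^2 = +1. Now have -(1/89).
(1/89) = 1. Collecting the sign factors: -1.
(5930/3863) = -1, and 3863 is prime, so 5930 is not a quadratic residue mod 3863.

no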